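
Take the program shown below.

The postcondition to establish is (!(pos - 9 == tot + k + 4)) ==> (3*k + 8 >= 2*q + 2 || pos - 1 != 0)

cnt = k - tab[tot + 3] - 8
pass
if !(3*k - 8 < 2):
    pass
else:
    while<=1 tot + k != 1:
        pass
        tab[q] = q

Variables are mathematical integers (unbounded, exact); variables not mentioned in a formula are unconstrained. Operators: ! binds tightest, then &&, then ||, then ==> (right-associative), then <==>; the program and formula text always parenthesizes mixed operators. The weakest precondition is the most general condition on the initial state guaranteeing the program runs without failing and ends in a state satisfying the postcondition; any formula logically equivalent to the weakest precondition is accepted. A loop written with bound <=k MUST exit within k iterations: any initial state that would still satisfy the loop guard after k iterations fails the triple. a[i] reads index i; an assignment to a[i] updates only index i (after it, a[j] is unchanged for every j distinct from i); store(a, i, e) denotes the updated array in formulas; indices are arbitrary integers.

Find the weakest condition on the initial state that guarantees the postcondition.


Working backward. After the program, the postcondition (!(pos - 9 == tot + k + 4)) ==> (3*k + 8 >= 2*q + 2 || pos - 1 != 0) must hold; in canonical form it is (!(pos == k + tot + 13)) ==> (3*k >= 2*q - 6 || pos != 1).
Then branch requires (!(pos == k + tot + 13)) ==> (3*k >= 2*q - 6 || pos != 1); else branch requires (k + tot != 1 ==> ((!(k + tot != 1)) && ((!(pos == k + tot + 13)) ==> (3*k >= 2*q - 6 || pos != 1)))) && ((!(k + tot != 1)) ==> ((!(pos == k + tot + 13)) ==> (3*k >= 2*q - 6 || pos != 1))).
Before the if: ((!(3*k < 10)) ==> ((!(pos == k + tot + 13)) ==> (3*k >= 2*q - 6 || pos != 1))) && (3*k < 10 ==> ((k + tot != 1 ==> ((!(k + tot != 1)) && ((!(pos == k + tot + 13)) ==> (3*k >= 2*q - 6 || pos != 1)))) && ((!(k + tot != 1)) ==> ((!(pos == k + tot + 13)) ==> (3*k >= 2*q - 6 || pos != 1)))))
Before skip: ((!(3*k < 10)) ==> ((!(pos == k + tot + 13)) ==> (3*k >= 2*q - 6 || pos != 1))) && (3*k < 10 ==> ((k + tot != 1 ==> ((!(k + tot != 1)) && ((!(pos == k + tot + 13)) ==> (3*k >= 2*q - 6 || pos != 1)))) && ((!(k + tot != 1)) ==> ((!(pos == k + tot + 13)) ==> (3*k >= 2*q - 6 || pos != 1)))))
Before cnt := k - tab[tot + 3] - 8: ((!(3*k < 10)) ==> ((!(pos == k + tot + 13)) ==> (3*k >= 2*q - 6 || pos != 1))) && (3*k < 10 ==> ((k + tot != 1 ==> ((!(k + tot != 1)) && ((!(pos == k + tot + 13)) ==> (3*k >= 2*q - 6 || pos != 1)))) && ((!(k + tot != 1)) ==> ((!(pos == k + tot + 13)) ==> (3*k >= 2*q - 6 || pos != 1)))))
Answer: WP = ((!(3*k < 10)) ==> ((!(pos == k + tot + 13)) ==> (3*k >= 2*q - 6 || pos != 1))) && (3*k < 10 ==> ((k + tot != 1 ==> ((!(k + tot != 1)) && ((!(pos == k + tot + 13)) ==> (3*k >= 2*q - 6 || pos != 1)))) && ((!(k + tot != 1)) ==> ((!(pos == k + tot + 13)) ==> (3*k >= 2*q - 6 || pos != 1)))))


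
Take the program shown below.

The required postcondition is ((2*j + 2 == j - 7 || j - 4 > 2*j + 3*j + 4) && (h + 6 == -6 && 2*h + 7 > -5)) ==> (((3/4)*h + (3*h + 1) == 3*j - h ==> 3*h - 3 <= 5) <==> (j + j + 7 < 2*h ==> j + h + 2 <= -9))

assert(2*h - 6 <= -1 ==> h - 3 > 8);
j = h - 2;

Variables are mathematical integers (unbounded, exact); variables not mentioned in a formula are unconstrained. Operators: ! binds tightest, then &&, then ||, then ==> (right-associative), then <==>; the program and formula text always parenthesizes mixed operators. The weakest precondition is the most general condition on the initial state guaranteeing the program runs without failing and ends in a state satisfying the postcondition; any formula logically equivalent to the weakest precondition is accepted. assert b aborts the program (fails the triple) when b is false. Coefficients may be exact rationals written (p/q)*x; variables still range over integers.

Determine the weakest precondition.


Working backward. After the program, the postcondition ((2*j + 2 == j - 7 || j - 4 > 2*j + 3*j + 4) && (h + 6 == -6 && 2*h + 7 > -5)) ==> (((3/4)*h + (3*h + 1) == 3*j - h ==> 3*h - 3 <= 5) <==> (j + j + 7 < 2*h ==> j + h + 2 <= -9)) must hold; in canonical form it is ((j == -9 || 4*j < -8) && h == -12 && 2*h > -12) ==> (((19/4)*h == 3*j - 1 ==> 3*h <= 8) <==> (2*j < 2*h - 7 ==> h + j <= -11)).
Before j := h - 2: ((h == -7 || 4*h < 0) && h == -12 && 2*h > -12) ==> ((7/4)*h == -7 ==> 3*h <= 8)
Before assert 2*h - 6 <= -1 ==> h - 3 > 8: (2*h <= 5 ==> h > 11) && (((h == -7 || 4*h < 0) && h == -12 && 2*h > -12) ==> ((7/4)*h == -7 ==> 3*h <= 8))
Answer: WP = (2*h <= 5 ==> h > 11) && (((h == -7 || 4*h < 0) && h == -12 && 2*h > -12) ==> ((7/4)*h == -7 ==> 3*h <= 8))


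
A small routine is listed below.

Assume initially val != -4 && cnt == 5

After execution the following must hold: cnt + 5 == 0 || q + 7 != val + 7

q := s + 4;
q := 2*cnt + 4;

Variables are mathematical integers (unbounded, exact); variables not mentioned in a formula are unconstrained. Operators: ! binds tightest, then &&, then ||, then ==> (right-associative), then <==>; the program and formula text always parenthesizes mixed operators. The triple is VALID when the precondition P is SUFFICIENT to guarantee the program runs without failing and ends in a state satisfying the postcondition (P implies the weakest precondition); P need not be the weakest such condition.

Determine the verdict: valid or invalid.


Working backward. After the program, the postcondition cnt + 5 == 0 || q + 7 != val + 7 must hold; in canonical form it is cnt == -5 || q != val.
Before q := 2*cnt + 4: cnt == -5 || 2*cnt != val - 4
Before q := s + 4: cnt == -5 || 2*cnt != val - 4
The weakest precondition is cnt == -5 || 2*cnt != val - 4.
Check whether val != -4 && cnt == 5 implies it.
Countermodel: at the initial state cnt = 5, val = 14, the precondition holds but the weakest precondition fails.
Answer: invalid


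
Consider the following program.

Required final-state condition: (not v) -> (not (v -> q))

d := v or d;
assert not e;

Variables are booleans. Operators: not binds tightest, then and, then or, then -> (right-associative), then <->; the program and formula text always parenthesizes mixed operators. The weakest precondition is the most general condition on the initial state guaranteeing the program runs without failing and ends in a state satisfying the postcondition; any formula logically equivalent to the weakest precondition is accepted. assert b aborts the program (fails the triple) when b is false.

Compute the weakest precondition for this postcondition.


Working backward. After the program, (not v) -> (not (v -> q)) must hold.
Before assert not e: (not e) and ((not v) -> (not (v -> q)))
Before d := v or d: (not e) and ((not v) -> (not (v -> q)))
Answer: WP = (not e) and ((not v) -> (not (v -> q)))


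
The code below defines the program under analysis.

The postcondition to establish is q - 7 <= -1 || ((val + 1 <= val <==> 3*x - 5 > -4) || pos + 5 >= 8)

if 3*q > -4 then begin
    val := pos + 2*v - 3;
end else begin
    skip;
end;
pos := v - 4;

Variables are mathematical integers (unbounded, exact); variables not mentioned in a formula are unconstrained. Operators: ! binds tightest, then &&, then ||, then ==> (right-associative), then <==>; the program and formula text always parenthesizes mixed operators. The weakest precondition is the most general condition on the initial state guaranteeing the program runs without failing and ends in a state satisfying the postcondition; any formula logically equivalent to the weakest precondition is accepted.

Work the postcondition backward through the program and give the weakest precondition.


Working backward. After the program, the postcondition q - 7 <= -1 || ((val + 1 <= val <==> 3*x - 5 > -4) || pos + 5 >= 8) must hold; in canonical form it is q <= 6 || (!(3*x > 1)) || pos >= 3.
Before pos := v - 4: q <= 6 || (!(3*x > 1)) || v >= 7
Then branch requires q <= 6 || (!(3*x > 1)) || v >= 7; else branch requires q <= 6 || (!(3*x > 1)) || v >= 7.
Before the if: (3*q > -4 ==> (q <= 6 || (!(3*x > 1)) || v >= 7)) && ((!(3*q > -4)) ==> (q <= 6 || (!(3*x > 1)) || v >= 7))
Answer: WP = (3*q > -4 ==> (q <= 6 || (!(3*x > 1)) || v >= 7)) && ((!(3*q > -4)) ==> (q <= 6 || (!(3*x > 1)) || v >= 7))


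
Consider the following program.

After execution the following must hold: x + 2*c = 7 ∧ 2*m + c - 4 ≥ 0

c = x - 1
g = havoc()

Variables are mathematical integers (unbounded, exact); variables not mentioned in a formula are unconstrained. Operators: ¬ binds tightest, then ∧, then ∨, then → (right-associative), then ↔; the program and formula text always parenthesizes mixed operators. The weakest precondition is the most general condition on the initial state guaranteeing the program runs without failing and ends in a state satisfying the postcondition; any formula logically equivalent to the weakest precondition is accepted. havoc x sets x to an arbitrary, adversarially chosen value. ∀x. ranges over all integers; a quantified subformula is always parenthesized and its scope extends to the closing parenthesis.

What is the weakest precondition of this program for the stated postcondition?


Working backward. After the program, the postcondition x + 2*c = 7 ∧ 2*m + c - 4 ≥ 0 must hold; in canonical form it is 2*c + x = 7 ∧ c + 2*m ≥ 4.
Before havoc g: 2*c + x = 7 ∧ c + 2*m ≥ 4
Before c := x - 1: 3*x = 9 ∧ 2*m + x ≥ 5
Answer: WP = 3*x = 9 ∧ 2*m + x ≥ 5


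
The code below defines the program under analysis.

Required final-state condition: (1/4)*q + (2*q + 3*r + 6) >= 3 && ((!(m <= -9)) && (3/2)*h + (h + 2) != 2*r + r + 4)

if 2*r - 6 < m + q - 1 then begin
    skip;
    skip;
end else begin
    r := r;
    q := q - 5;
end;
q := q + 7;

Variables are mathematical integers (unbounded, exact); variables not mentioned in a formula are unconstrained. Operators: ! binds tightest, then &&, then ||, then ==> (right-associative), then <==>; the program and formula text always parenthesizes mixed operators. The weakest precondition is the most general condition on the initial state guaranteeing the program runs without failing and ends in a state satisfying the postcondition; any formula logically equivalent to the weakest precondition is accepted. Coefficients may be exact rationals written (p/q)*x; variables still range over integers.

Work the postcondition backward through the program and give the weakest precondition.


Working backward. After the program, the postcondition (1/4)*q + (2*q + 3*r + 6) >= 3 && ((!(m <= -9)) && (3/2)*h + (h + 2) != 2*r + r + 4) must hold; in canonical form it is (9/4)*q + 3*r >= -3 && (!(m <= -9)) && (5/2)*h != 3*r + 2.
Before q := q + 7: (9/4)*q + 3*r >= -75/4 && (!(m <= -9)) && (5/2)*h != 3*r + 2
Then branch requires (9/4)*q + 3*r >= -75/4 && (!(m <= -9)) && (5/2)*h != 3*r + 2; else branch requires (9/4)*q + 3*r >= -15/2 && (!(m <= -9)) && (5/2)*h != 3*r + 2.
Before the if: (2*r < m + q + 5 ==> ((9/4)*q + 3*r >= -75/4 && (!(m <= -9)) && (5/2)*h != 3*r + 2)) && ((!(2*r < m + q + 5)) ==> ((9/4)*q + 3*r >= -15/2 && (!(m <= -9)) && (5/2)*h != 3*r + 2))
Answer: WP = (2*r < m + q + 5 ==> ((9/4)*q + 3*r >= -75/4 && (!(m <= -9)) && (5/2)*h != 3*r + 2)) && ((!(2*r < m + q + 5)) ==> ((9/4)*q + 3*r >= -15/2 && (!(m <= -9)) && (5/2)*h != 3*r + 2))


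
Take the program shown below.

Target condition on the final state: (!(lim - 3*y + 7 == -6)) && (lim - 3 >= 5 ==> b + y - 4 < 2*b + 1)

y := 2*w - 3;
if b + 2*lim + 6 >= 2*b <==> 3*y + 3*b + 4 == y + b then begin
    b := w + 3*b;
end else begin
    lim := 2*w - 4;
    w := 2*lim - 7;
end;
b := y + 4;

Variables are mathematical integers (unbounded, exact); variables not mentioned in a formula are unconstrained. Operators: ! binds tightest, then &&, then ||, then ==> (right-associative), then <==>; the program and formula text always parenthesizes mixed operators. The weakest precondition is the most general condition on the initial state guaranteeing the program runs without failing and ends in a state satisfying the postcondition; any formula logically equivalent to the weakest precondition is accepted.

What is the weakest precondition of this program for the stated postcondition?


Working backward. After the program, the postcondition (!(lim - 3*y + 7 == -6)) && (lim - 3 >= 5 ==> b + y - 4 < 2*b + 1) must hold; in canonical form it is (!(lim == 3*y - 13)) && (lim >= 8 ==> y < b + 5).
Before b := y + 4: !(lim == 3*y - 13)
Then branch requires !(lim == 3*y - 13); else branch requires !(2*w == 3*y - 9).
Before the if: ((2*lim >= b - 6 <==> 2*b + 2*y == -4) ==> (!(lim == 3*y - 13))) && ((!(2*lim >= b - 6 <==> 2*b + 2*y == -4)) ==> (!(2*w == 3*y - 9)))
Before y := 2*w - 3: ((2*lim >= b - 6 <==> 2*b + 4*w == 2) ==> (!(lim == 6*w - 22))) && ((!(2*lim >= b - 6 <==> 2*b + 4*w == 2)) ==> (!(4*w == 18)))
Answer: WP = ((2*lim >= b - 6 <==> 2*b + 4*w == 2) ==> (!(lim == 6*w - 22))) && ((!(2*lim >= b - 6 <==> 2*b + 4*w == 2)) ==> (!(4*w == 18)))


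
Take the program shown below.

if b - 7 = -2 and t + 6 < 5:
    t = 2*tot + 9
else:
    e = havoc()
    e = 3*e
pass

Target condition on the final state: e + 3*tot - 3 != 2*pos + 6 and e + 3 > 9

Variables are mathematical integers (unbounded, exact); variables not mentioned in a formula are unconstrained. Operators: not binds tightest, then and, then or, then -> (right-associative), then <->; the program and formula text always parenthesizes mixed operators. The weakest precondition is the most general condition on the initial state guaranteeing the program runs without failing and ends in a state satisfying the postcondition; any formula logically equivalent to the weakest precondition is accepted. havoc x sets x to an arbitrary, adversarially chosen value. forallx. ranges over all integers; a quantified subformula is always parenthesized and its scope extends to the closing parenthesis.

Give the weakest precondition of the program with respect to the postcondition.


Working backward. After the program, the postcondition e + 3*tot - 3 != 2*pos + 6 and e + 3 > 9 must hold; in canonical form it is e + 3*tot != 2*pos + 9 and e > 6.
Before skip: e + 3*tot != 2*pos + 9 and e > 6
Then branch requires e + 3*tot != 2*pos + 9 and e > 6; else branch requires forall e_1. (3*e_1 + 3*tot != 2*pos + 9 and 3*e_1 > 6).
Before the if: ((b = 5 and t < -1) -> (e + 3*tot != 2*pos + 9 and e > 6)) and ((not (b = 5 and t < -1)) -> (forall e_1. (3*e_1 + 3*tot != 2*pos + 9 and 3*e_1 > 6)))
Answer: WP = ((b = 5 and t < -1) -> (e + 3*tot != 2*pos + 9 and e > 6)) and ((not (b = 5 and t < -1)) -> (forall e_1. (3*e_1 + 3*tot != 2*pos + 9 and 3*e_1 > 6)))


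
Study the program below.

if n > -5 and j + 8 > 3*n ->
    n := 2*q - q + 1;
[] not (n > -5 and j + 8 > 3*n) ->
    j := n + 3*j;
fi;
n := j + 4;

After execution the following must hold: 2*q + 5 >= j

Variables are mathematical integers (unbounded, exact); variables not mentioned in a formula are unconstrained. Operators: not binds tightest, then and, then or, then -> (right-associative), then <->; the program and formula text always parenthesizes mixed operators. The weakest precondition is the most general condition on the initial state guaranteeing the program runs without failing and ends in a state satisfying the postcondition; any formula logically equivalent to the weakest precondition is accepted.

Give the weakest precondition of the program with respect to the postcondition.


Working backward. After the program, the postcondition 2*q + 5 >= j must hold; in canonical form it is 2*q >= j - 5.
Before n := j + 4: 2*q >= j - 5
Then branch requires 2*q >= j - 5; else branch requires 2*q >= 3*j + n - 5.
Before the if: ((n > -5 and j > 3*n - 8) -> 2*q >= j - 5) and ((not (n > -5 and j > 3*n - 8)) -> 2*q >= 3*j + n - 5)
Answer: WP = ((n > -5 and j > 3*n - 8) -> 2*q >= j - 5) and ((not (n > -5 and j > 3*n - 8)) -> 2*q >= 3*j + n - 5)


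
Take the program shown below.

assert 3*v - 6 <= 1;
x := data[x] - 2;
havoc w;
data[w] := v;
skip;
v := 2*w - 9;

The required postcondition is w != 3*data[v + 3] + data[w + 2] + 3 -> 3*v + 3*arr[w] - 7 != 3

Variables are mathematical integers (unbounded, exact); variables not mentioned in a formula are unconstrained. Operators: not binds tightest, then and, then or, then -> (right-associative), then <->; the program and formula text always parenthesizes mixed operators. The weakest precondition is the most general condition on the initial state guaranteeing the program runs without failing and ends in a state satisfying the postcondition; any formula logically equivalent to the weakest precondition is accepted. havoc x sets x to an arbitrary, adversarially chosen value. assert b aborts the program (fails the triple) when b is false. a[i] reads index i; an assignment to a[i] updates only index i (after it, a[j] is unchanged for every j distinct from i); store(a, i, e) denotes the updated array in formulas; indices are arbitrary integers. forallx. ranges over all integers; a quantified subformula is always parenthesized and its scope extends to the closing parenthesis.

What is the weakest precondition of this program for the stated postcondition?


Working backward. After the program, the postcondition w != 3*data[v + 3] + data[w + 2] + 3 -> 3*v + 3*arr[w] - 7 != 3 must hold; in canonical form it is w != 3*data[v + 3] + data[w + 2] + 3 -> 3*arr[w] + 3*v != 10.
Before v := 2*w - 9: w != data[w + 2] + 3*data[2*w - 6] + 3 -> 3*arr[w] + 6*w != 37
Before skip: w != data[w + 2] + 3*data[2*w - 6] + 3 -> 3*arr[w] + 6*w != 37
Before data[w] := v: w != store(data, w, v)[w + 2] + 3*store(data, w, v)[2*w - 6] + 3 -> 3*arr[w] + 6*w != 37
Before havoc w: forall w_1. (w_1 != store(data, w_1, v)[w_1 + 2] + 3*store(data, w_1, v)[2*w_1 - 6] + 3 -> 3*arr[w_1] + 6*w_1 != 37)
Before x := data[x] - 2: forall w_1. (w_1 != store(data, w_1, v)[w_1 + 2] + 3*store(data, w_1, v)[2*w_1 - 6] + 3 -> 3*arr[w_1] + 6*w_1 != 37)
Before assert 3*v - 6 <= 1: 3*v <= 7 and (forall w_1. (w_1 != store(data, w_1, v)[w_1 + 2] + 3*store(data, w_1, v)[2*w_1 - 6] + 3 -> 3*arr[w_1] + 6*w_1 != 37))
Answer: WP = 3*v <= 7 and (forall w_1. (w_1 != store(data, w_1, v)[w_1 + 2] + 3*store(data, w_1, v)[2*w_1 - 6] + 3 -> 3*arr[w_1] + 6*w_1 != 37))


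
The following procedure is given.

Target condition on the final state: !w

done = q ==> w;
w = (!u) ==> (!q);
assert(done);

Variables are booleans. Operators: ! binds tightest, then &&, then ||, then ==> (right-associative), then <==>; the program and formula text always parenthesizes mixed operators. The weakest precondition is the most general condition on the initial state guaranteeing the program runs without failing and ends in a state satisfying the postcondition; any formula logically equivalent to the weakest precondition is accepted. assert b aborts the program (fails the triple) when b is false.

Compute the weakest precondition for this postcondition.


Working backward. After the program, !w must hold.
Before assert done: done && (!w)
Before w := (!u) ==> (!q): done && (!((!u) ==> (!q)))
Before done := q ==> w: (q ==> w) && (!((!u) ==> (!q)))
Answer: WP = (q ==> w) && (!((!u) ==> (!q)))


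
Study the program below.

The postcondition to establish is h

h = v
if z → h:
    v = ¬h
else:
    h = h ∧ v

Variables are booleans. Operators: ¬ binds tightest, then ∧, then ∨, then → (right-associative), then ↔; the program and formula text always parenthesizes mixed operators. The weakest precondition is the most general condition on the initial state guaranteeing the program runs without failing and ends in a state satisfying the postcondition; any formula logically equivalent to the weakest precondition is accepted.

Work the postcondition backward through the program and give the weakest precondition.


Working backward. After the program, h must hold.
Then branch requires h; else branch requires h ∧ v.
Before the if: ((z → h) → h) ∧ ((¬(z → h)) → (h ∧ v))
Before h := v: ((z → v) → v) ∧ ((¬(z → v)) → v)
Answer: WP = ((z → v) → v) ∧ ((¬(z → v)) → v)


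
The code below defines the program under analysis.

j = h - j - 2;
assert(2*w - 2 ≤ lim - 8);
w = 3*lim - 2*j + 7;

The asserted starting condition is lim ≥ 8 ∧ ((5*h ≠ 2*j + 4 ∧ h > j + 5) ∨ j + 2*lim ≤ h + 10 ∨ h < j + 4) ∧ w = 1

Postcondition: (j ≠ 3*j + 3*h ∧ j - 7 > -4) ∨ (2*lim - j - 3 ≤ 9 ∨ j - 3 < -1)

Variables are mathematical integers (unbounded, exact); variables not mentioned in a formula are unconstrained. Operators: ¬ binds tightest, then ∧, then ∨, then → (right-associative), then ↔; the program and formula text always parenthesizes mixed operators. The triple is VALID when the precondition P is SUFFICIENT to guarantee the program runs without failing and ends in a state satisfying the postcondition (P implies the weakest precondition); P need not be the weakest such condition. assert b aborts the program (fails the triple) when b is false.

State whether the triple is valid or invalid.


Working backward. After the program, the postcondition (j ≠ 3*j + 3*h ∧ j - 7 > -4) ∨ (2*lim - j - 3 ≤ 9 ∨ j - 3 < -1) must hold; in canonical form it is (3*h + 2*j ≠ 0 ∧ j > 3) ∨ 2*lim ≤ j + 12 ∨ j < 2.
Before w := 3*lim - 2*j + 7: (3*h + 2*j ≠ 0 ∧ j > 3) ∨ 2*lim ≤ j + 12 ∨ j < 2
Before assert 2*w - 2 ≤ lim - 8: 2*w ≤ lim - 6 ∧ ((3*h + 2*j ≠ 0 ∧ j > 3) ∨ 2*lim ≤ j + 12 ∨ j < 2)
Before j := h - j - 2: 2*w ≤ lim - 6 ∧ ((5*h ≠ 2*j + 4 ∧ h > j + 5) ∨ j + 2*lim ≤ h + 10 ∨ h < j + 4)
The weakest precondition is 2*w ≤ lim - 6 ∧ ((5*h ≠ 2*j + 4 ∧ h > j + 5) ∨ j + 2*lim ≤ h + 10 ∨ h < j + 4).
Check whether lim ≥ 8 ∧ ((5*h ≠ 2*j + 4 ∧ h > j + 5) ∨ j + 2*lim ≤ h + 10 ∨ h < j + 4) ∧ w = 1 implies it.
Every state satisfying the precondition satisfies the weakest precondition: the implication holds.
Answer: valid


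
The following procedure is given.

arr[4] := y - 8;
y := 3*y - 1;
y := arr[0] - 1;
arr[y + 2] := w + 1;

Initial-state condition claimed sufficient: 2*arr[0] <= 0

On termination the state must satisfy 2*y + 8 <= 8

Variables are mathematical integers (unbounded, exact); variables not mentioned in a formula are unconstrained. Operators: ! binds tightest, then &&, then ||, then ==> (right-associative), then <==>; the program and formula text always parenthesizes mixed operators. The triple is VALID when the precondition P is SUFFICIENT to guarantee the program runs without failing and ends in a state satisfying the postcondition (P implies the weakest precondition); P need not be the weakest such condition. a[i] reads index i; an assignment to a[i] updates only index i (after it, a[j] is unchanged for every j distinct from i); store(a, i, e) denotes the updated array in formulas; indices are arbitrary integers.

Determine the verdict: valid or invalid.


Working backward. After the program, the postcondition 2*y + 8 <= 8 must hold; in canonical form it is 2*y <= 0.
Before arr[y + 2] := w + 1: 2*y <= 0
Before y := arr[0] - 1: 2*arr[0] <= 2
Before y := 3*y - 1: 2*arr[0] <= 2
Before arr[4] := y - 8: 2*arr[0] <= 2
The weakest precondition is 2*arr[0] <= 2.
Check whether 2*arr[0] <= 0 implies it.
Every state satisfying the precondition satisfies the weakest precondition: the implication holds.
Answer: valid


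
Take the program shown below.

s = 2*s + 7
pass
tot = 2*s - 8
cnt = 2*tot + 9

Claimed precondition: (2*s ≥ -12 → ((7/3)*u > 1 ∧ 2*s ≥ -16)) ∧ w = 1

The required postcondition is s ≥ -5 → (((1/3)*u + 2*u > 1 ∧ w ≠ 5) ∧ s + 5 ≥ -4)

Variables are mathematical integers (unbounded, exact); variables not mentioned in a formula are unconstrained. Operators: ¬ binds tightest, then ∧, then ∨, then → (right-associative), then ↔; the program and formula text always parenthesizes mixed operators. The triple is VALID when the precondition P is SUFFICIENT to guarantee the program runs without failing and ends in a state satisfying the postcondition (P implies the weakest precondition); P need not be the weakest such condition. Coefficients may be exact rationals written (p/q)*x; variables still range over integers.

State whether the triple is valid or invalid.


Working backward. After the program, the postcondition s ≥ -5 → (((1/3)*u + 2*u > 1 ∧ w ≠ 5) ∧ s + 5 ≥ -4) must hold; in canonical form it is s ≥ -5 → ((7/3)*u > 1 ∧ w ≠ 5 ∧ s ≥ -9).
Before cnt := 2*tot + 9: s ≥ -5 → ((7/3)*u > 1 ∧ w ≠ 5 ∧ s ≥ -9)
Before tot := 2*s - 8: s ≥ -5 → ((7/3)*u > 1 ∧ w ≠ 5 ∧ s ≥ -9)
Before skip: s ≥ -5 → ((7/3)*u > 1 ∧ w ≠ 5 ∧ s ≥ -9)
Before s := 2*s + 7: 2*s ≥ -12 → ((7/3)*u > 1 ∧ w ≠ 5 ∧ 2*s ≥ -16)
The weakest precondition is 2*s ≥ -12 → ((7/3)*u > 1 ∧ w ≠ 5 ∧ 2*s ≥ -16).
Check whether (2*s ≥ -12 → ((7/3)*u > 1 ∧ 2*s ≥ -16)) ∧ w = 1 implies it.
Every state satisfying the precondition satisfies the weakest precondition: the implication holds.
Answer: valid


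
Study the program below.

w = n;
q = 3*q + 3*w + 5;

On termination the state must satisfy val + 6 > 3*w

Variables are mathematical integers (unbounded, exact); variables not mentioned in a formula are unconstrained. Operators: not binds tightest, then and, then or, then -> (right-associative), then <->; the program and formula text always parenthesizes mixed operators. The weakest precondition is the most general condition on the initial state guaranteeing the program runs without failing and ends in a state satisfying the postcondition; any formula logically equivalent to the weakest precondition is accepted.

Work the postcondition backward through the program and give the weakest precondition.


Working backward. After the program, the postcondition val + 6 > 3*w must hold; in canonical form it is val > 3*w - 6.
Before q := 3*q + 3*w + 5: val > 3*w - 6
Before w := n: val > 3*n - 6
Answer: WP = val > 3*n - 6


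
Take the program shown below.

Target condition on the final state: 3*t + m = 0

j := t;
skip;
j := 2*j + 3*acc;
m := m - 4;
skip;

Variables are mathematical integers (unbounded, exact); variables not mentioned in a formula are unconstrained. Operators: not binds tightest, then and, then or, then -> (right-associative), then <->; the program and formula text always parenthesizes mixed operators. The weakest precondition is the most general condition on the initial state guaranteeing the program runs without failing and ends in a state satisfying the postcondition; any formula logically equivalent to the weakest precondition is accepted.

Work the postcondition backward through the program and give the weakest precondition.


Working backward. After the program, the postcondition 3*t + m = 0 must hold; in canonical form it is m + 3*t = 0.
Before skip: m + 3*t = 0
Before m := m - 4: m + 3*t = 4
Before j := 2*j + 3*acc: m + 3*t = 4
Before skip: m + 3*t = 4
Before j := t: m + 3*t = 4
Answer: WP = m + 3*t = 4


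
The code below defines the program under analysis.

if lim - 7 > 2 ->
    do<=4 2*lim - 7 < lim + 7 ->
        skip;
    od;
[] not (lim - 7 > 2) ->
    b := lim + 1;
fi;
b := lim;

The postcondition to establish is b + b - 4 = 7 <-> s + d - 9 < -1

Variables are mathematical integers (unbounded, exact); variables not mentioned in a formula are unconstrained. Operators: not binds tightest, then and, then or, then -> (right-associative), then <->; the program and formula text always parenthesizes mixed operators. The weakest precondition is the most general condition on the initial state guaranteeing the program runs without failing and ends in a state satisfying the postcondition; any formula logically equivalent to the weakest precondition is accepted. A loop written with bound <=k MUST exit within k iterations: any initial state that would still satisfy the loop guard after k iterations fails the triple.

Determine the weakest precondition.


Working backward. After the program, the postcondition b + b - 4 = 7 <-> s + d - 9 < -1 must hold; in canonical form it is 2*b = 11 <-> d + s < 8.
Before b := lim: 2*lim = 11 <-> d + s < 8
Then branch requires (lim < 14 -> ((lim < 14 -> ((lim < 14 -> ((lim < 14 -> ((not (lim < 14)) and (2*lim = 11 <-> d + s < 8))) and ((not (lim < 14)) -> (2*lim = 11 <-> d + s < 8)))) and ((not (lim < 14)) -> (2*lim = 11 <-> d + s < 8)))) and ((not (lim < 14)) -> (2*lim = 11 <-> d + s < 8)))) and ((not (lim < 14)) -> (2*lim = 11 <-> d + s < 8)); else branch requires 2*lim = 11 <-> d + s < 8.
Before the if: (lim > 9 -> ((lim < 14 -> ((lim < 14 -> ((lim < 14 -> ((lim < 14 -> ((not (lim < 14)) and (2*lim = 11 <-> d + s < 8))) and ((not (lim < 14)) -> (2*lim = 11 <-> d + s < 8)))) and ((not (lim < 14)) -> (2*lim = 11 <-> d + s < 8)))) and ((not (lim < 14)) -> (2*lim = 11 <-> d + s < 8)))) and ((not (lim < 14)) -> (2*lim = 11 <-> d + s < 8)))) and ((not (lim > 9)) -> (2*lim = 11 <-> d + s < 8))
Answer: WP = (lim > 9 -> ((lim < 14 -> ((lim < 14 -> ((lim < 14 -> ((lim < 14 -> ((not (lim < 14)) and (2*lim = 11 <-> d + s < 8))) and ((not (lim < 14)) -> (2*lim = 11 <-> d + s < 8)))) and ((not (lim < 14)) -> (2*lim = 11 <-> d + s < 8)))) and ((not (lim < 14)) -> (2*lim = 11 <-> d + s < 8)))) and ((not (lim < 14)) -> (2*lim = 11 <-> d + s < 8)))) and ((not (lim > 9)) -> (2*lim = 11 <-> d + s < 8))


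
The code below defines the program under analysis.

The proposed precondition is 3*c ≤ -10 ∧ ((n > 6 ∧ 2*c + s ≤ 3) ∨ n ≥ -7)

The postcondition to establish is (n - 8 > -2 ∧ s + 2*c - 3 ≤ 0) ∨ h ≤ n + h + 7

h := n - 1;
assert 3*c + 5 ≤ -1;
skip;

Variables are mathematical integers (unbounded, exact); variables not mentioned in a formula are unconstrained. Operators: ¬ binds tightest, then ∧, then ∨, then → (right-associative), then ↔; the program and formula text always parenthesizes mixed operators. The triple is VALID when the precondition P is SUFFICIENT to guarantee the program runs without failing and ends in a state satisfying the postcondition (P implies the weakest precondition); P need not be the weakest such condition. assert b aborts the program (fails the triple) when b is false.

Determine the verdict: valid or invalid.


Working backward. After the program, the postcondition (n - 8 > -2 ∧ s + 2*c - 3 ≤ 0) ∨ h ≤ n + h + 7 must hold; in canonical form it is (n > 6 ∧ 2*c + s ≤ 3) ∨ n ≥ -7.
Before skip: (n > 6 ∧ 2*c + s ≤ 3) ∨ n ≥ -7
Before assert 3*c + 5 ≤ -1: 3*c ≤ -6 ∧ ((n > 6 ∧ 2*c + s ≤ 3) ∨ n ≥ -7)
Before h := n - 1: 3*c ≤ -6 ∧ ((n > 6 ∧ 2*c + s ≤ 3) ∨ n ≥ -7)
The weakest precondition is 3*c ≤ -6 ∧ ((n > 6 ∧ 2*c + s ≤ 3) ∨ n ≥ -7).
Check whether 3*c ≤ -10 ∧ ((n > 6 ∧ 2*c + s ≤ 3) ∨ n ≥ -7) implies it.
Every state satisfying the precondition satisfies the weakest precondition: the implication holds.
Answer: valid


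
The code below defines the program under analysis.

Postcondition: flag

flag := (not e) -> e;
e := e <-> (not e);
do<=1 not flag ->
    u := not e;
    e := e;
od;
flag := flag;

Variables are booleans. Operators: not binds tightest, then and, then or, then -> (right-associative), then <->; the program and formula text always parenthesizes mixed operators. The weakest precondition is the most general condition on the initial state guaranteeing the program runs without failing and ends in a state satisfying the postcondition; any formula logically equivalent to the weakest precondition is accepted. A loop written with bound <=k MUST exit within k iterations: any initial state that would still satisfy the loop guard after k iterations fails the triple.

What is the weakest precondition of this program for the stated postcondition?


Working backward. After the program, flag must hold.
Before flag := flag: flag
Before the loop (bound <=1), unroll the exhaustion recursion (WP_0 = exit-now case; WP_j = one more guarded iteration, up to j = 1):
  WP_0: flag
  WP_1: (not flag) -> flag
So before the loop: (not flag) -> flag
Before e := e <-> (not e): (not flag) -> flag
Before flag := (not e) -> e: (not ((not e) -> e)) -> ((not e) -> e)
Answer: WP = (not ((not e) -> e)) -> ((not e) -> e)


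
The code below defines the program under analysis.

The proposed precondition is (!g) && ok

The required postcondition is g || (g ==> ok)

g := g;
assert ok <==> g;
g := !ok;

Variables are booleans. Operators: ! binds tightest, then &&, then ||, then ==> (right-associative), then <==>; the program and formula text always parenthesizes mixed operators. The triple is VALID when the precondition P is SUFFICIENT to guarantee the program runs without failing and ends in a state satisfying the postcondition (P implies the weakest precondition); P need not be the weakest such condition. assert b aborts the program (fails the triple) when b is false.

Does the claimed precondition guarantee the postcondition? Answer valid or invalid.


Working backward. After the program, g || (g ==> ok) must hold.
Before g := !ok: (!ok) || ((!ok) ==> ok)
Before assert ok <==> g: (ok <==> g) && ((!ok) || ((!ok) ==> ok))
Before g := g: (ok <==> g) && ((!ok) || ((!ok) ==> ok))
The weakest precondition is (ok <==> g) && ((!ok) || ((!ok) ==> ok)).
Check whether (!g) && ok implies it.
Countermodel: at the initial state g = false, ok = true, the precondition holds but the weakest precondition fails.
Answer: invalid


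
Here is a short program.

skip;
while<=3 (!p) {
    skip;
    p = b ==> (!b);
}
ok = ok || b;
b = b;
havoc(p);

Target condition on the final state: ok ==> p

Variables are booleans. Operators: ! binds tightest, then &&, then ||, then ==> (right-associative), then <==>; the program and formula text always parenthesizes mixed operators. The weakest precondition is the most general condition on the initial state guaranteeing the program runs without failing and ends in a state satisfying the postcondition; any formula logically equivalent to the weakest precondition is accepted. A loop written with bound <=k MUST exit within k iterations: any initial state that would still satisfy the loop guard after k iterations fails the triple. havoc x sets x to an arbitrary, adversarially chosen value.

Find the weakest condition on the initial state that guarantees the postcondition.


Working backward. After the program, ok ==> p must hold.
Before havoc p: !ok
Before b := b: !ok
Before ok := ok || b: !(ok || b)
Before the loop (bound <=3), unroll the exhaustion recursion (WP_0 = exit-now case; WP_j = one more guarded iteration, up to j = 3):
  WP_0: p && (!(ok || b))
  WP_1: ((!p) ==> ((b ==> (!b)) && (!(ok || b)))) && (p ==> (!(ok || b)))
  WP_2: ((!p) ==> (((!(b ==> (!b))) ==> ((b ==> (!b)) && (!(ok || b)))) && ((b ==> (!b)) ==> (!(ok || b))))) && (p ==> (!(ok || b)))
  WP_3: ((!p) ==> (((!(b ==> (!b))) ==> (((!(b ==> (!b))) ==> ((b ==> (!b)) && (!(ok || b)))) && ((b ==> (!b)) ==> (!(ok || b))))) && ((b ==> (!b)) ==> (!(ok || b))))) && (p ==> (!(ok || b)))
So before the loop: ((!p) ==> (((!(b ==> (!b))) ==> (((!(b ==> (!b))) ==> ((b ==> (!b)) && (!(ok || b)))) && ((b ==> (!b)) ==> (!(ok || b))))) && ((b ==> (!b)) ==> (!(ok || b))))) && (p ==> (!(ok || b)))
Before skip: ((!p) ==> (((!(b ==> (!b))) ==> (((!(b ==> (!b))) ==> ((b ==> (!b)) && (!(ok || b)))) && ((b ==> (!b)) ==> (!(ok || b))))) && ((b ==> (!b)) ==> (!(ok || b))))) && (p ==> (!(ok || b)))
Answer: WP = ((!p) ==> (((!(b ==> (!b))) ==> (((!(b ==> (!b))) ==> ((b ==> (!b)) && (!(ok || b)))) && ((b ==> (!b)) ==> (!(ok || b))))) && ((b ==> (!b)) ==> (!(ok || b))))) && (p ==> (!(ok || b)))


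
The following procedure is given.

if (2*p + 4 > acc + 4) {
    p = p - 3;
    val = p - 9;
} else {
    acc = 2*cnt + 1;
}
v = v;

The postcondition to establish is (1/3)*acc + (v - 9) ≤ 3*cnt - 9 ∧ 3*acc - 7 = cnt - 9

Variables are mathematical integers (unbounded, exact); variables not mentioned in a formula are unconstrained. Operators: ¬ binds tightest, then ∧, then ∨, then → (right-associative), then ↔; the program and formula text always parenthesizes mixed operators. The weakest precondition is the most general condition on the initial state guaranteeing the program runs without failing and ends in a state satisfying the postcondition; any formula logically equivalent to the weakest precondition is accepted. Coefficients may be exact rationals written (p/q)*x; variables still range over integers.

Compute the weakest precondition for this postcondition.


Working backward. After the program, the postcondition (1/3)*acc + (v - 9) ≤ 3*cnt - 9 ∧ 3*acc - 7 = cnt - 9 must hold; in canonical form it is (1/3)*acc + v ≤ 3*cnt ∧ 3*acc = cnt - 2.
Before v := v: (1/3)*acc + v ≤ 3*cnt ∧ 3*acc = cnt - 2
Then branch requires (1/3)*acc + v ≤ 3*cnt ∧ 3*acc = cnt - 2; else branch requires v ≤ (7/3)*cnt - 1/3 ∧ 5*cnt = -5.
Before the if: (2*p > acc → ((1/3)*acc + v ≤ 3*cnt ∧ 3*acc = cnt - 2)) ∧ ((¬(2*p > acc)) → (v ≤ (7/3)*cnt - 1/3 ∧ 5*cnt = -5))
Answer: WP = (2*p > acc → ((1/3)*acc + v ≤ 3*cnt ∧ 3*acc = cnt - 2)) ∧ ((¬(2*p > acc)) → (v ≤ (7/3)*cnt - 1/3 ∧ 5*cnt = -5))


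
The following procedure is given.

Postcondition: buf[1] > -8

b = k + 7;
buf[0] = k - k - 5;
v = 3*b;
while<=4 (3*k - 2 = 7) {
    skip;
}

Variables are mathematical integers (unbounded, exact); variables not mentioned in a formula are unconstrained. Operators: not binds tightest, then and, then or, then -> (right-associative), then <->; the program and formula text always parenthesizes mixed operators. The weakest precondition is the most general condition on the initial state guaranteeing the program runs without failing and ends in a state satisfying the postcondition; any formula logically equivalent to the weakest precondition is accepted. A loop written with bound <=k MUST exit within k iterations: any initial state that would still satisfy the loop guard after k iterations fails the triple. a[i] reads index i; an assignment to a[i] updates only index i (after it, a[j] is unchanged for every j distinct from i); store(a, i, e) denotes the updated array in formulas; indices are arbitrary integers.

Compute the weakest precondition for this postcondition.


Working backward. After the program, buf[1] > -8 must hold.
Before the loop (bound <=4), unroll the exhaustion recursion (WP_0 = exit-now case; WP_j = one more guarded iteration, up to j = 4):
  WP_0: (not (3*k = 9)) and buf[1] > -8
  WP_1: (3*k = 9 -> ((not (3*k = 9)) and buf[1] > -8)) and ((not (3*k = 9)) -> buf[1] > -8)
  WP_2: (3*k = 9 -> ((3*k = 9 -> ((not (3*k = 9)) and buf[1] > -8)) and ((not (3*k = 9)) -> buf[1] > -8))) and ((not (3*k = 9)) -> buf[1] > -8)
  WP_3: (3*k = 9 -> ((3*k = 9 -> ((3*k = 9 -> ((not (3*k = 9)) and buf[1] > -8)) and ((not (3*k = 9)) -> buf[1] > -8))) and ((not (3*k = 9)) -> buf[1] > -8))) and ((not (3*k = 9)) -> buf[1] > -8)
  WP_4: (3*k = 9 -> ((3*k = 9 -> ((3*k = 9 -> ((3*k = 9 -> ((not (3*k = 9)) and buf[1] > -8)) and ((not (3*k = 9)) -> buf[1] > -8))) and ((not (3*k = 9)) -> buf[1] > -8))) and ((not (3*k = 9)) -> buf[1] > -8))) and ((not (3*k = 9)) -> buf[1] > -8)
So before the loop: (3*k = 9 -> ((3*k = 9 -> ((3*k = 9 -> ((3*k = 9 -> ((not (3*k = 9)) and buf[1] > -8)) and ((not (3*k = 9)) -> buf[1] > -8))) and ((not (3*k = 9)) -> buf[1] > -8))) and ((not (3*k = 9)) -> buf[1] > -8))) and ((not (3*k = 9)) -> buf[1] > -8)
Before v := 3*b: (3*k = 9 -> ((3*k = 9 -> ((3*k = 9 -> ((3*k = 9 -> ((not (3*k = 9)) and buf[1] > -8)) and ((not (3*k = 9)) -> buf[1] > -8))) and ((not (3*k = 9)) -> buf[1] > -8))) and ((not (3*k = 9)) -> buf[1] > -8))) and ((not (3*k = 9)) -> buf[1] > -8)
Before buf[0] := k - k - 5: (3*k = 9 -> ((3*k = 9 -> ((3*k = 9 -> ((3*k = 9 -> ((not (3*k = 9)) and buf[1] > -8)) and ((not (3*k = 9)) -> buf[1] > -8))) and ((not (3*k = 9)) -> buf[1] > -8))) and ((not (3*k = 9)) -> buf[1] > -8))) and ((not (3*k = 9)) -> buf[1] > -8)
Before b := k + 7: (3*k = 9 -> ((3*k = 9 -> ((3*k = 9 -> ((3*k = 9 -> ((not (3*k = 9)) and buf[1] > -8)) and ((not (3*k = 9)) -> buf[1] > -8))) and ((not (3*k = 9)) -> buf[1] > -8))) and ((not (3*k = 9)) -> buf[1] > -8))) and ((not (3*k = 9)) -> buf[1] > -8)
Answer: WP = (3*k = 9 -> ((3*k = 9 -> ((3*k = 9 -> ((3*k = 9 -> ((not (3*k = 9)) and buf[1] > -8)) and ((not (3*k = 9)) -> buf[1] > -8))) and ((not (3*k = 9)) -> buf[1] > -8))) and ((not (3*k = 9)) -> buf[1] > -8))) and ((not (3*k = 9)) -> buf[1] > -8)


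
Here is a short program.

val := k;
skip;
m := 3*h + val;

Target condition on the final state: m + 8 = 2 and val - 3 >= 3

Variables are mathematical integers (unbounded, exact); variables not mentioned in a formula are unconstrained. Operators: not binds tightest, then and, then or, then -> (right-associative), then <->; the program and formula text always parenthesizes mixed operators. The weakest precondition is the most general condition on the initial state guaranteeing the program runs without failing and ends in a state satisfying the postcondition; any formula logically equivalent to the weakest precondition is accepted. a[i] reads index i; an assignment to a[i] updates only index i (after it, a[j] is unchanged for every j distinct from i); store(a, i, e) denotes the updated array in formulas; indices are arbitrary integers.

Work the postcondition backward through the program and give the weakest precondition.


Working backward. After the program, the postcondition m + 8 = 2 and val - 3 >= 3 must hold; in canonical form it is m = -6 and val >= 6.
Before m := 3*h + val: 3*h + val = -6 and val >= 6
Before skip: 3*h + val = -6 and val >= 6
Before val := k: 3*h + k = -6 and k >= 6
Answer: WP = 3*h + k = -6 and k >= 6
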